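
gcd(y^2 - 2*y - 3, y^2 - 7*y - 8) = y + 1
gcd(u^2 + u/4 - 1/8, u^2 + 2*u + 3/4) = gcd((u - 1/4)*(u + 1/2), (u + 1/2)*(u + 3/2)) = u + 1/2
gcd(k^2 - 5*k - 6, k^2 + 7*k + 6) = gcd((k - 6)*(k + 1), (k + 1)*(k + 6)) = k + 1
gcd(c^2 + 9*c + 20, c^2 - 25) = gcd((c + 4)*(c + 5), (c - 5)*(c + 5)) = c + 5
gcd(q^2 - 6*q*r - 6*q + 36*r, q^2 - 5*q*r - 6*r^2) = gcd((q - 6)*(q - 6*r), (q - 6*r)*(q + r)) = q - 6*r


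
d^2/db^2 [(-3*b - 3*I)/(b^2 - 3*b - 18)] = 6*((b + I)*(2*b - 3)^2 + (3*b - 3 + I)*(-b^2 + 3*b + 18))/(-b^2 + 3*b + 18)^3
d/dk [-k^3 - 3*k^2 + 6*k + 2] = -3*k^2 - 6*k + 6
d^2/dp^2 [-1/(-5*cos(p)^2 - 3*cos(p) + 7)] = (-100*sin(p)^4 + 199*sin(p)^2 + 141*cos(p)/4 - 45*cos(3*p)/4 - 11)/(-5*sin(p)^2 + 3*cos(p) - 2)^3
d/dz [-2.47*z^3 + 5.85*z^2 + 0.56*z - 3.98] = -7.41*z^2 + 11.7*z + 0.56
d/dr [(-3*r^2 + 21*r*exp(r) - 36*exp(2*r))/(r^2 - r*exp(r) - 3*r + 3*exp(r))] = 3*(-(r^2 - 7*r*exp(r) + 12*exp(2*r))*(r*exp(r) - 2*r - 2*exp(r) + 3) + (r^2 - r*exp(r) - 3*r + 3*exp(r))*(7*r*exp(r) - 2*r - 24*exp(2*r) + 7*exp(r)))/(r^2 - r*exp(r) - 3*r + 3*exp(r))^2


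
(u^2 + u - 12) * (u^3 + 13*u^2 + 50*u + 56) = u^5 + 14*u^4 + 51*u^3 - 50*u^2 - 544*u - 672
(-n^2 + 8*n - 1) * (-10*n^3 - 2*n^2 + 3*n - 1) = 10*n^5 - 78*n^4 - 9*n^3 + 27*n^2 - 11*n + 1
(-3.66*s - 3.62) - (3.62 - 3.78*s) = 0.12*s - 7.24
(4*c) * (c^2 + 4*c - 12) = 4*c^3 + 16*c^2 - 48*c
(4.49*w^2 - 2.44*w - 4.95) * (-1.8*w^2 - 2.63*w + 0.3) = -8.082*w^4 - 7.4167*w^3 + 16.6742*w^2 + 12.2865*w - 1.485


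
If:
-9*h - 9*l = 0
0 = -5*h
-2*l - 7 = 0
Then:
No Solution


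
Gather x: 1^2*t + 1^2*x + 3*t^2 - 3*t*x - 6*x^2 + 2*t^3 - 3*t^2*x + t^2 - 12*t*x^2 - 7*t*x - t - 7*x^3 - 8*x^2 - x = 2*t^3 + 4*t^2 - 7*x^3 + x^2*(-12*t - 14) + x*(-3*t^2 - 10*t)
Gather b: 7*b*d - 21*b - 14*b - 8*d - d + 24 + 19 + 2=b*(7*d - 35) - 9*d + 45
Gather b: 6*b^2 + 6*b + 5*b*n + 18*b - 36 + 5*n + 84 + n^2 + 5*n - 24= 6*b^2 + b*(5*n + 24) + n^2 + 10*n + 24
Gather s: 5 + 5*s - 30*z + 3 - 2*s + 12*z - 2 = 3*s - 18*z + 6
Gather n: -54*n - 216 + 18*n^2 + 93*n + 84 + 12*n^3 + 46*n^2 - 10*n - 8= 12*n^3 + 64*n^2 + 29*n - 140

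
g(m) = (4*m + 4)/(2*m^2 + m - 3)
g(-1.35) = 1.99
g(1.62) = 2.71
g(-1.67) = -2.95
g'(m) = (-4*m - 1)*(4*m + 4)/(2*m^2 + m - 3)^2 + 4/(2*m^2 + m - 3) = 4*(2*m^2 + m - (m + 1)*(4*m + 1) - 3)/(2*m^2 + m - 3)^2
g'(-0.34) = -1.19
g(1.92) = 1.86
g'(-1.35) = -18.07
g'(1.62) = -4.20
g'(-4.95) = -0.08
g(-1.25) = 0.89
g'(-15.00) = -0.00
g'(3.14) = -0.37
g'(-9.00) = -0.02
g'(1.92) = -1.92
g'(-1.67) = -14.07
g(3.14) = 0.83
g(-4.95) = -0.38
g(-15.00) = -0.13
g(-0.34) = -0.85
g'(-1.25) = -6.72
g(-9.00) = -0.21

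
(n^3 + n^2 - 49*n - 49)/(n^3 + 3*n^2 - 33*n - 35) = (n - 7)/(n - 5)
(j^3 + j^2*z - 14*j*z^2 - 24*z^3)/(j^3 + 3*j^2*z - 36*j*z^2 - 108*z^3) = (-j^2 + 2*j*z + 8*z^2)/(-j^2 + 36*z^2)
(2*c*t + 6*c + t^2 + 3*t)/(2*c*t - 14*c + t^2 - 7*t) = (t + 3)/(t - 7)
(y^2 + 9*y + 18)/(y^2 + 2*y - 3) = (y + 6)/(y - 1)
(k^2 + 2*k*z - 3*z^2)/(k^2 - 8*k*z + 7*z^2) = (-k - 3*z)/(-k + 7*z)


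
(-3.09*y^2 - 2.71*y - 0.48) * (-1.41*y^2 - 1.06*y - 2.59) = 4.3569*y^4 + 7.0965*y^3 + 11.5525*y^2 + 7.5277*y + 1.2432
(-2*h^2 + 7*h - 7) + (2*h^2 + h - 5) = 8*h - 12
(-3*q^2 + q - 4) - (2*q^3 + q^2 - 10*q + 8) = -2*q^3 - 4*q^2 + 11*q - 12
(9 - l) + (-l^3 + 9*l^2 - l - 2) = -l^3 + 9*l^2 - 2*l + 7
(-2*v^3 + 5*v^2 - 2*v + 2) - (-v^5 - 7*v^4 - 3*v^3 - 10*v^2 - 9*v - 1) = v^5 + 7*v^4 + v^3 + 15*v^2 + 7*v + 3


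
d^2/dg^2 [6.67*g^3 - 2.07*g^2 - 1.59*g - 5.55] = 40.02*g - 4.14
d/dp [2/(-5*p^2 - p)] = 2*(10*p + 1)/(p^2*(5*p + 1)^2)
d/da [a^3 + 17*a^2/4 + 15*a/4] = 3*a^2 + 17*a/2 + 15/4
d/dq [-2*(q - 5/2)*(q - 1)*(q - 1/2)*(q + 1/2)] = -8*q^3 + 21*q^2 - 9*q - 7/4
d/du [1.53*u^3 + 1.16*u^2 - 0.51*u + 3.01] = 4.59*u^2 + 2.32*u - 0.51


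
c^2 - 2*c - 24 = (c - 6)*(c + 4)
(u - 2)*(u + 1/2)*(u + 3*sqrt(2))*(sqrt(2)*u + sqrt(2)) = sqrt(2)*u^4 - sqrt(2)*u^3/2 + 6*u^3 - 5*sqrt(2)*u^2/2 - 3*u^2 - 15*u - sqrt(2)*u - 6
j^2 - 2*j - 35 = (j - 7)*(j + 5)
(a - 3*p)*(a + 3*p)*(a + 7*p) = a^3 + 7*a^2*p - 9*a*p^2 - 63*p^3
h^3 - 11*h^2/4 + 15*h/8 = h*(h - 3/2)*(h - 5/4)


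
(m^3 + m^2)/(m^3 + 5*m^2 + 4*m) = m/(m + 4)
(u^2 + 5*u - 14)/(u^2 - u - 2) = (u + 7)/(u + 1)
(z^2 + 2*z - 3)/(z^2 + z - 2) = (z + 3)/(z + 2)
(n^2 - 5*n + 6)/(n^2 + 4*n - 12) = (n - 3)/(n + 6)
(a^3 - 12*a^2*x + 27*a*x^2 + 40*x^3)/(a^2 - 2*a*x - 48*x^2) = (a^2 - 4*a*x - 5*x^2)/(a + 6*x)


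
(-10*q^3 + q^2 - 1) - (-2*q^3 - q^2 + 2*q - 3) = -8*q^3 + 2*q^2 - 2*q + 2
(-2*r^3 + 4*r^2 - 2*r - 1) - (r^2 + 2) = -2*r^3 + 3*r^2 - 2*r - 3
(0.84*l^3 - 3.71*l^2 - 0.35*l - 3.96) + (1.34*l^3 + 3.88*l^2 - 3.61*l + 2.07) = 2.18*l^3 + 0.17*l^2 - 3.96*l - 1.89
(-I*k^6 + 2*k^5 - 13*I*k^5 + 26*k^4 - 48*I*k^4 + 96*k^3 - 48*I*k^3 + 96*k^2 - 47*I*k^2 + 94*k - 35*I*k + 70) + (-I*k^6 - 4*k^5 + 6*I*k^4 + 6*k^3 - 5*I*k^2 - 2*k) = -2*I*k^6 - 2*k^5 - 13*I*k^5 + 26*k^4 - 42*I*k^4 + 102*k^3 - 48*I*k^3 + 96*k^2 - 52*I*k^2 + 92*k - 35*I*k + 70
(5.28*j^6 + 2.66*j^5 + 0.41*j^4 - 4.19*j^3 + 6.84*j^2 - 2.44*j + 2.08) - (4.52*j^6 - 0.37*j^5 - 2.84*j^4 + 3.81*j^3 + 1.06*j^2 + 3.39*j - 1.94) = 0.760000000000001*j^6 + 3.03*j^5 + 3.25*j^4 - 8.0*j^3 + 5.78*j^2 - 5.83*j + 4.02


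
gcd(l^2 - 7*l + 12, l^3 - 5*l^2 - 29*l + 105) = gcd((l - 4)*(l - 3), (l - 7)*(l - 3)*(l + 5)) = l - 3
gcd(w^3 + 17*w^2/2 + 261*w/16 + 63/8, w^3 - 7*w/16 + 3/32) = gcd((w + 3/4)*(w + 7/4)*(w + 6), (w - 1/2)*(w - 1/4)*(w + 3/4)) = w + 3/4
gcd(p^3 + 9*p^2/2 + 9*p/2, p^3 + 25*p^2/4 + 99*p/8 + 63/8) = p^2 + 9*p/2 + 9/2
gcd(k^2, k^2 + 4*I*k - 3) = 1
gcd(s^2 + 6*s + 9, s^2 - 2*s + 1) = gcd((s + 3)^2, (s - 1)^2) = 1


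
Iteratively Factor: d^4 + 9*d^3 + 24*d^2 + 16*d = (d)*(d^3 + 9*d^2 + 24*d + 16) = d*(d + 4)*(d^2 + 5*d + 4) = d*(d + 4)^2*(d + 1)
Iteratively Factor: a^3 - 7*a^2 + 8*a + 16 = (a - 4)*(a^2 - 3*a - 4) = (a - 4)^2*(a + 1)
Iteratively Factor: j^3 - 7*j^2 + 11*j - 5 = (j - 5)*(j^2 - 2*j + 1) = (j - 5)*(j - 1)*(j - 1)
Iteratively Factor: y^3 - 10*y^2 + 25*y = (y)*(y^2 - 10*y + 25) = y*(y - 5)*(y - 5)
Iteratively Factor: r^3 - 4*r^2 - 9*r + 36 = (r - 3)*(r^2 - r - 12) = (r - 4)*(r - 3)*(r + 3)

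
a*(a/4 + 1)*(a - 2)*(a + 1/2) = a^4/4 + 5*a^3/8 - 7*a^2/4 - a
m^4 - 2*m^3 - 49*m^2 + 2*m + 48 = (m - 8)*(m - 1)*(m + 1)*(m + 6)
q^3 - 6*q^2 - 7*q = q*(q - 7)*(q + 1)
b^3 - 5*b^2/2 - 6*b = b*(b - 4)*(b + 3/2)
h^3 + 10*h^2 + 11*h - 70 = (h - 2)*(h + 5)*(h + 7)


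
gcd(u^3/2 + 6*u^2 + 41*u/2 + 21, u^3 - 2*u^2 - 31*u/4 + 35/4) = 1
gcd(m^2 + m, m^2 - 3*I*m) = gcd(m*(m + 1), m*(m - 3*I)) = m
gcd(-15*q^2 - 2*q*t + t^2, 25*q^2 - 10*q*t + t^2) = 5*q - t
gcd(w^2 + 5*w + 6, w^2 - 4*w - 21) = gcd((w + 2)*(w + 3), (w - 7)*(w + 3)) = w + 3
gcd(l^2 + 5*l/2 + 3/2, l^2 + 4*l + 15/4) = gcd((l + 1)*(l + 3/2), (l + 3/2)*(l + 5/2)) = l + 3/2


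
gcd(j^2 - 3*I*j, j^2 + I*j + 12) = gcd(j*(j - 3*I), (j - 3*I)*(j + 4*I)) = j - 3*I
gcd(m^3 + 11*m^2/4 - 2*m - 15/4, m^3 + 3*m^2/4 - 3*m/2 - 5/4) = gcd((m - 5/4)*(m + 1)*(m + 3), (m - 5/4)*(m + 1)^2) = m^2 - m/4 - 5/4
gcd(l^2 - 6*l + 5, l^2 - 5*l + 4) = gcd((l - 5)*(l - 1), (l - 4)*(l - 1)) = l - 1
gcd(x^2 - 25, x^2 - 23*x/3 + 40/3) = x - 5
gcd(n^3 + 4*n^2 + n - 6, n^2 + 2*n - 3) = n^2 + 2*n - 3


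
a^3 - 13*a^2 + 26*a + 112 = (a - 8)*(a - 7)*(a + 2)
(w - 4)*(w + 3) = w^2 - w - 12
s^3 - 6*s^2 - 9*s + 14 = (s - 7)*(s - 1)*(s + 2)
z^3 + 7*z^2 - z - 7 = (z - 1)*(z + 1)*(z + 7)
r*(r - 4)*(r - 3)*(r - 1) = r^4 - 8*r^3 + 19*r^2 - 12*r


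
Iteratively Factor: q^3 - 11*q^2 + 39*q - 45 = (q - 3)*(q^2 - 8*q + 15) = (q - 5)*(q - 3)*(q - 3)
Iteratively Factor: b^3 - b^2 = (b)*(b^2 - b) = b^2*(b - 1)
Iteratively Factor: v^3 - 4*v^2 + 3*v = (v - 1)*(v^2 - 3*v) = (v - 3)*(v - 1)*(v)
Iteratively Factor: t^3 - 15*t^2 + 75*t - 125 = (t - 5)*(t^2 - 10*t + 25) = (t - 5)^2*(t - 5)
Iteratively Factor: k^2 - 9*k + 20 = (k - 5)*(k - 4)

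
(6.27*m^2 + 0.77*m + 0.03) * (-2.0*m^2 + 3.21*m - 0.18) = -12.54*m^4 + 18.5867*m^3 + 1.2831*m^2 - 0.0423*m - 0.0054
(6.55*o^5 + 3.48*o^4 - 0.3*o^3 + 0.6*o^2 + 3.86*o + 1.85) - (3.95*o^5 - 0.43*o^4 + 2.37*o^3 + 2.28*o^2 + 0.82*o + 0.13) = 2.6*o^5 + 3.91*o^4 - 2.67*o^3 - 1.68*o^2 + 3.04*o + 1.72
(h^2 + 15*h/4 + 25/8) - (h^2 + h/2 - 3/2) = 13*h/4 + 37/8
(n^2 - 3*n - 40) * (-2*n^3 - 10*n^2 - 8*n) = -2*n^5 - 4*n^4 + 102*n^3 + 424*n^2 + 320*n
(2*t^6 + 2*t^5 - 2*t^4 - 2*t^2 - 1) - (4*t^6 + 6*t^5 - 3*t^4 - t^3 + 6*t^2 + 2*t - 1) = -2*t^6 - 4*t^5 + t^4 + t^3 - 8*t^2 - 2*t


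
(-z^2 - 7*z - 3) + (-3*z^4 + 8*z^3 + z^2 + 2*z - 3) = -3*z^4 + 8*z^3 - 5*z - 6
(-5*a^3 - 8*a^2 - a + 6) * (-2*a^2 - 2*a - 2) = 10*a^5 + 26*a^4 + 28*a^3 + 6*a^2 - 10*a - 12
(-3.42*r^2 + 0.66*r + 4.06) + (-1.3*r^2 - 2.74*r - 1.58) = -4.72*r^2 - 2.08*r + 2.48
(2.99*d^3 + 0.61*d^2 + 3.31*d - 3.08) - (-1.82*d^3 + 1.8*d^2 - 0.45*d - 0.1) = 4.81*d^3 - 1.19*d^2 + 3.76*d - 2.98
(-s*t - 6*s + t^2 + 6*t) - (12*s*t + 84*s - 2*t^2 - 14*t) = -13*s*t - 90*s + 3*t^2 + 20*t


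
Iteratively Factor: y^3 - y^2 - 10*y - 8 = (y - 4)*(y^2 + 3*y + 2) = (y - 4)*(y + 1)*(y + 2)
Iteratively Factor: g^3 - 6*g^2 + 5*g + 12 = (g - 3)*(g^2 - 3*g - 4) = (g - 4)*(g - 3)*(g + 1)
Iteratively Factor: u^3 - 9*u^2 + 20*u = (u - 5)*(u^2 - 4*u) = u*(u - 5)*(u - 4)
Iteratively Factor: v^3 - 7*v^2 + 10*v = (v - 2)*(v^2 - 5*v) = v*(v - 2)*(v - 5)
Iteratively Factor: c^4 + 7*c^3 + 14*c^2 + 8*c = (c + 1)*(c^3 + 6*c^2 + 8*c) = (c + 1)*(c + 2)*(c^2 + 4*c) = (c + 1)*(c + 2)*(c + 4)*(c)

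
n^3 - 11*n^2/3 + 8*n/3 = n*(n - 8/3)*(n - 1)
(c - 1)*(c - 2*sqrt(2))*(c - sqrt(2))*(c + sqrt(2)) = c^4 - 2*sqrt(2)*c^3 - c^3 - 2*c^2 + 2*sqrt(2)*c^2 + 2*c + 4*sqrt(2)*c - 4*sqrt(2)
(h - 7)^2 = h^2 - 14*h + 49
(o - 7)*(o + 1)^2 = o^3 - 5*o^2 - 13*o - 7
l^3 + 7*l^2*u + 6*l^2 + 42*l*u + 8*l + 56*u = (l + 2)*(l + 4)*(l + 7*u)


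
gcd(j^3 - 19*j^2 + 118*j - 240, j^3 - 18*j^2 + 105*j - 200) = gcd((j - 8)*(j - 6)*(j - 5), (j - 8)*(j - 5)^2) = j^2 - 13*j + 40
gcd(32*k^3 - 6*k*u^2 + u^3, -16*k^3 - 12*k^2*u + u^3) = -8*k^2 - 2*k*u + u^2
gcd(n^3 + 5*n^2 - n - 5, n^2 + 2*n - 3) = n - 1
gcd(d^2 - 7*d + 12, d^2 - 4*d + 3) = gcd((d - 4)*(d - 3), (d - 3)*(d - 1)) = d - 3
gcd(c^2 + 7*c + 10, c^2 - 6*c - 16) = c + 2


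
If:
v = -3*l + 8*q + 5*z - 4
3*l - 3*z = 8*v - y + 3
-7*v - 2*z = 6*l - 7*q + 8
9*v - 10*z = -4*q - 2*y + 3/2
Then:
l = -1619*z/909 - 1199/1818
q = 125/606 - 394*z/303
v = -6*z/101 - 75/202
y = 2384*z/303 + 1217/606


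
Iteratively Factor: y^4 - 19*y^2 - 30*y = (y + 2)*(y^3 - 2*y^2 - 15*y) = (y + 2)*(y + 3)*(y^2 - 5*y) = (y - 5)*(y + 2)*(y + 3)*(y)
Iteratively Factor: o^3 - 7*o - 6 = (o + 2)*(o^2 - 2*o - 3) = (o - 3)*(o + 2)*(o + 1)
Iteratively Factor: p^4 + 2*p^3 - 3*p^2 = (p - 1)*(p^3 + 3*p^2) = (p - 1)*(p + 3)*(p^2) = p*(p - 1)*(p + 3)*(p)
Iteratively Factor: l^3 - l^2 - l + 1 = (l - 1)*(l^2 - 1) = (l - 1)*(l + 1)*(l - 1)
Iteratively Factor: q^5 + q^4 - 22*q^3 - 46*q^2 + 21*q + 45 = (q + 1)*(q^4 - 22*q^2 - 24*q + 45) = (q - 1)*(q + 1)*(q^3 + q^2 - 21*q - 45) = (q - 1)*(q + 1)*(q + 3)*(q^2 - 2*q - 15) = (q - 5)*(q - 1)*(q + 1)*(q + 3)*(q + 3)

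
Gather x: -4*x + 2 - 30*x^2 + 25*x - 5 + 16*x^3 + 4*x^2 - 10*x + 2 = 16*x^3 - 26*x^2 + 11*x - 1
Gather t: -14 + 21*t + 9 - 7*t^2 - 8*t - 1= -7*t^2 + 13*t - 6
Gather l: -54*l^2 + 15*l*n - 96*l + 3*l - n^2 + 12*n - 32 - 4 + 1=-54*l^2 + l*(15*n - 93) - n^2 + 12*n - 35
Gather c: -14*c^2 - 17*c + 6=-14*c^2 - 17*c + 6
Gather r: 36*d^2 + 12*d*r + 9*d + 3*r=36*d^2 + 9*d + r*(12*d + 3)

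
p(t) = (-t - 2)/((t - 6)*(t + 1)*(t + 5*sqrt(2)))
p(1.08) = 0.04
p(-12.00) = -0.01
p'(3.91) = 0.02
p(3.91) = 0.05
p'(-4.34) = -0.00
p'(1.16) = 0.00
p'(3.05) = 0.01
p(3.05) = 0.04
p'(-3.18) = -0.00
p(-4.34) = 0.02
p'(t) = -(-t - 2)/((t - 6)*(t + 1)*(t + 5*sqrt(2))^2) - (-t - 2)/((t - 6)*(t + 1)^2*(t + 5*sqrt(2))) - (-t - 2)/((t - 6)^2*(t + 1)*(t + 5*sqrt(2))) - 1/((t - 6)*(t + 1)*(t + 5*sqrt(2)))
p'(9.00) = 0.01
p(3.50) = 0.05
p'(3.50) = 0.01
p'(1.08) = 0.00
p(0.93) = 0.04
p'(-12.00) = 0.00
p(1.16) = 0.04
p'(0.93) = 0.00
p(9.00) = -0.02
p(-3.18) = 0.02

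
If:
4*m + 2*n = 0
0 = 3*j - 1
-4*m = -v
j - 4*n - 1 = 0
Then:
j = 1/3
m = 1/12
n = -1/6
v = 1/3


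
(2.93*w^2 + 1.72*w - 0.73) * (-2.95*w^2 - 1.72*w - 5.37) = -8.6435*w^4 - 10.1136*w^3 - 16.539*w^2 - 7.9808*w + 3.9201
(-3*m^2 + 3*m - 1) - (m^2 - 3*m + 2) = -4*m^2 + 6*m - 3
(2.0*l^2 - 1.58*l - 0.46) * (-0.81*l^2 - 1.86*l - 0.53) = -1.62*l^4 - 2.4402*l^3 + 2.2514*l^2 + 1.693*l + 0.2438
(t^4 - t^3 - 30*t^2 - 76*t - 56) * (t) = t^5 - t^4 - 30*t^3 - 76*t^2 - 56*t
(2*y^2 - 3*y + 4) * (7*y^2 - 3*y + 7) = 14*y^4 - 27*y^3 + 51*y^2 - 33*y + 28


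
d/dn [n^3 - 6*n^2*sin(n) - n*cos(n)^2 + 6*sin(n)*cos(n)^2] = -6*n^2*cos(n) + 3*n^2 - 12*n*sin(n) + n*sin(2*n) + 3*cos(n)/2 - cos(2*n)/2 + 9*cos(3*n)/2 - 1/2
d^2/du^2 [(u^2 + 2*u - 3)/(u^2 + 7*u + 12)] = -10/(u^3 + 12*u^2 + 48*u + 64)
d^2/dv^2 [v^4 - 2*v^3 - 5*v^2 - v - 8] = 12*v^2 - 12*v - 10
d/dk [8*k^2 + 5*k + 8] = 16*k + 5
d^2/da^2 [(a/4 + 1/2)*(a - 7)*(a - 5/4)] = 3*a/2 - 25/8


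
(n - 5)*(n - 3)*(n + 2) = n^3 - 6*n^2 - n + 30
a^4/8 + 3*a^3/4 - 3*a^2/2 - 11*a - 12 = (a/4 + 1/2)*(a/2 + 1)*(a - 4)*(a + 6)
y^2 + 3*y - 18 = (y - 3)*(y + 6)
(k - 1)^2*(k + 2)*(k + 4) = k^4 + 4*k^3 - 3*k^2 - 10*k + 8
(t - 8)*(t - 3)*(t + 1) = t^3 - 10*t^2 + 13*t + 24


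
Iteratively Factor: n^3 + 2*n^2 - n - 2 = (n + 1)*(n^2 + n - 2) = (n - 1)*(n + 1)*(n + 2)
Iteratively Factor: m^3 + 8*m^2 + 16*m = (m + 4)*(m^2 + 4*m) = (m + 4)^2*(m)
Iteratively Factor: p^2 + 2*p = (p)*(p + 2)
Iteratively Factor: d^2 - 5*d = (d)*(d - 5)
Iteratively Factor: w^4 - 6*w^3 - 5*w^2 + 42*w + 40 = (w + 2)*(w^3 - 8*w^2 + 11*w + 20) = (w - 5)*(w + 2)*(w^2 - 3*w - 4) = (w - 5)*(w - 4)*(w + 2)*(w + 1)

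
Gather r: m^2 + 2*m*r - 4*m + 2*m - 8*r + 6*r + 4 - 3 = m^2 - 2*m + r*(2*m - 2) + 1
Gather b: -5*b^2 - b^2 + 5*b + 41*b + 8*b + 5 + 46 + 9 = -6*b^2 + 54*b + 60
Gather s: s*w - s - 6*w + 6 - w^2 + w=s*(w - 1) - w^2 - 5*w + 6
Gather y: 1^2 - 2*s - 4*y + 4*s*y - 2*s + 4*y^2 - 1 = -4*s + 4*y^2 + y*(4*s - 4)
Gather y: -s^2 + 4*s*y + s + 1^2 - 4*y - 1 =-s^2 + s + y*(4*s - 4)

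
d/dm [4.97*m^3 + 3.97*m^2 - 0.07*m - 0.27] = 14.91*m^2 + 7.94*m - 0.07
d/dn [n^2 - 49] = 2*n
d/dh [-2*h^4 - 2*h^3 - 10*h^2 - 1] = 2*h*(-4*h^2 - 3*h - 10)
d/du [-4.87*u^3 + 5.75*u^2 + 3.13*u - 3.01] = -14.61*u^2 + 11.5*u + 3.13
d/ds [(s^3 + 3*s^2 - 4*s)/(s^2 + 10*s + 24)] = (s^2 + 12*s - 6)/(s^2 + 12*s + 36)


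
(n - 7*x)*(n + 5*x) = n^2 - 2*n*x - 35*x^2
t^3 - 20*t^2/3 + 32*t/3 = t*(t - 4)*(t - 8/3)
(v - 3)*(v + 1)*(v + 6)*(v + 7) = v^4 + 11*v^3 + 13*v^2 - 123*v - 126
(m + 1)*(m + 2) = m^2 + 3*m + 2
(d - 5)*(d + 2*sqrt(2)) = d^2 - 5*d + 2*sqrt(2)*d - 10*sqrt(2)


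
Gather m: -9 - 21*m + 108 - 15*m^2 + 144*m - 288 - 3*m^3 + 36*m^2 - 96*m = -3*m^3 + 21*m^2 + 27*m - 189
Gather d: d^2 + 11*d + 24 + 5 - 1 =d^2 + 11*d + 28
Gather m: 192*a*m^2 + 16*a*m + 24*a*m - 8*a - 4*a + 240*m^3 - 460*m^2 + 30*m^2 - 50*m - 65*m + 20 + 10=-12*a + 240*m^3 + m^2*(192*a - 430) + m*(40*a - 115) + 30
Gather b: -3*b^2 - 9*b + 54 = -3*b^2 - 9*b + 54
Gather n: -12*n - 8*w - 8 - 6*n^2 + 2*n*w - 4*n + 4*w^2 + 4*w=-6*n^2 + n*(2*w - 16) + 4*w^2 - 4*w - 8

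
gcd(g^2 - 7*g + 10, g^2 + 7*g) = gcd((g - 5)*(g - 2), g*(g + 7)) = 1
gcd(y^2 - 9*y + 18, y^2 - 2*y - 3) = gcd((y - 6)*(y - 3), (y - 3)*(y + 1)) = y - 3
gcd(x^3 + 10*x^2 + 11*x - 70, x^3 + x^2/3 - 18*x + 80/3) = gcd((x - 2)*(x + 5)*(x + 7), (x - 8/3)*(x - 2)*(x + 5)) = x^2 + 3*x - 10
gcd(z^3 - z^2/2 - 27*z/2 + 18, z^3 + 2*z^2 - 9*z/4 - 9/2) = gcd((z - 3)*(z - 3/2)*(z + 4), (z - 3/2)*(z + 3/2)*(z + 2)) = z - 3/2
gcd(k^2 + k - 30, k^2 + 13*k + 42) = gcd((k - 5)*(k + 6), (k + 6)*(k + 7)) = k + 6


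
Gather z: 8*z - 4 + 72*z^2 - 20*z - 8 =72*z^2 - 12*z - 12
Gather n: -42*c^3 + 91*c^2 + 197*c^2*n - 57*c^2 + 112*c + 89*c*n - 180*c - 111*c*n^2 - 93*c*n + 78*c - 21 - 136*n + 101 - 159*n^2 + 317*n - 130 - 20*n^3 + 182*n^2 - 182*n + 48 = -42*c^3 + 34*c^2 + 10*c - 20*n^3 + n^2*(23 - 111*c) + n*(197*c^2 - 4*c - 1) - 2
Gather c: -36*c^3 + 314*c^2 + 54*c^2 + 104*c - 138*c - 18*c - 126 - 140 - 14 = -36*c^3 + 368*c^2 - 52*c - 280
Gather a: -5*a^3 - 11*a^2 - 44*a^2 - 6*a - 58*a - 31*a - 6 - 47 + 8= -5*a^3 - 55*a^2 - 95*a - 45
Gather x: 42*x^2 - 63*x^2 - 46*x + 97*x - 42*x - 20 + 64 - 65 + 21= -21*x^2 + 9*x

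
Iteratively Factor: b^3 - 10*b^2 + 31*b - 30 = (b - 2)*(b^2 - 8*b + 15) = (b - 5)*(b - 2)*(b - 3)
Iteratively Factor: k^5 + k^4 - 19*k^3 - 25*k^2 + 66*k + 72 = (k + 3)*(k^4 - 2*k^3 - 13*k^2 + 14*k + 24) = (k - 4)*(k + 3)*(k^3 + 2*k^2 - 5*k - 6) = (k - 4)*(k + 1)*(k + 3)*(k^2 + k - 6) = (k - 4)*(k + 1)*(k + 3)^2*(k - 2)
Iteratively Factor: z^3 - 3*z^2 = (z)*(z^2 - 3*z) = z^2*(z - 3)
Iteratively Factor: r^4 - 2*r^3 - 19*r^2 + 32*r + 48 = (r + 1)*(r^3 - 3*r^2 - 16*r + 48) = (r - 4)*(r + 1)*(r^2 + r - 12) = (r - 4)*(r + 1)*(r + 4)*(r - 3)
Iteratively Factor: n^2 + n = (n + 1)*(n)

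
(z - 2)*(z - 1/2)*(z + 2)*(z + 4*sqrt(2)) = z^4 - z^3/2 + 4*sqrt(2)*z^3 - 4*z^2 - 2*sqrt(2)*z^2 - 16*sqrt(2)*z + 2*z + 8*sqrt(2)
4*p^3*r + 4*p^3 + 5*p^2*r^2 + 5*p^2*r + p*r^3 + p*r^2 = (p + r)*(4*p + r)*(p*r + p)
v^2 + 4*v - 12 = (v - 2)*(v + 6)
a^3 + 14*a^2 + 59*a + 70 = (a + 2)*(a + 5)*(a + 7)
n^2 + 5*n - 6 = (n - 1)*(n + 6)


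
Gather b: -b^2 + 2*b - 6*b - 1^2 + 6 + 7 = -b^2 - 4*b + 12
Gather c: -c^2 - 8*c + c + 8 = -c^2 - 7*c + 8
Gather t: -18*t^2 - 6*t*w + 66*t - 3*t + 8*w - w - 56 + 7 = -18*t^2 + t*(63 - 6*w) + 7*w - 49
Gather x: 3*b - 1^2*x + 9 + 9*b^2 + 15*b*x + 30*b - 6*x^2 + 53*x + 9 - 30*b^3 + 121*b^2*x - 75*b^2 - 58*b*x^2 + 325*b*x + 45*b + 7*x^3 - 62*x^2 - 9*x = -30*b^3 - 66*b^2 + 78*b + 7*x^3 + x^2*(-58*b - 68) + x*(121*b^2 + 340*b + 43) + 18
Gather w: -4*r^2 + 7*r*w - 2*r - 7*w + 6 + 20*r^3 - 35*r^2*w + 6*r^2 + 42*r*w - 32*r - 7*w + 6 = 20*r^3 + 2*r^2 - 34*r + w*(-35*r^2 + 49*r - 14) + 12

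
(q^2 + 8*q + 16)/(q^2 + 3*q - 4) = (q + 4)/(q - 1)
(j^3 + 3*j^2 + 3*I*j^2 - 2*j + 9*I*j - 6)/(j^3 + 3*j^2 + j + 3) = (j + 2*I)/(j - I)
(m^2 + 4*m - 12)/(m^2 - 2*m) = (m + 6)/m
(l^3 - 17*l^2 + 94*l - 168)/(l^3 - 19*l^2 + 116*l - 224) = (l - 6)/(l - 8)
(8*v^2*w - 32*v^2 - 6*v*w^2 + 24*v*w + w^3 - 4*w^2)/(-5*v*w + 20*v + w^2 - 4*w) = (-8*v^2 + 6*v*w - w^2)/(5*v - w)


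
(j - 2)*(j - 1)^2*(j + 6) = j^4 + 2*j^3 - 19*j^2 + 28*j - 12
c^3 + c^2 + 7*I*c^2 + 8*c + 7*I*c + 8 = (c + 1)*(c - I)*(c + 8*I)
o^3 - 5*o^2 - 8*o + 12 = (o - 6)*(o - 1)*(o + 2)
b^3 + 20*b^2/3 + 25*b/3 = b*(b + 5/3)*(b + 5)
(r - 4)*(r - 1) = r^2 - 5*r + 4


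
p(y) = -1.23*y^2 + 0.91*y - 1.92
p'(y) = 0.91 - 2.46*y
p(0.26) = -1.77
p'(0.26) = 0.27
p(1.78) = -4.20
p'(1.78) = -3.47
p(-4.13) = -26.66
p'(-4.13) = 11.07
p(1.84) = -4.41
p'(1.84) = -3.62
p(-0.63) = -2.98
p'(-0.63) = 2.46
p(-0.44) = -2.56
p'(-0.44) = 1.99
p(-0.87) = -3.64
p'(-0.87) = 3.05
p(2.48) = -7.23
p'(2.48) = -5.19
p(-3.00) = -15.72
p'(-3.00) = 8.29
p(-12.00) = -189.96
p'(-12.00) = 30.43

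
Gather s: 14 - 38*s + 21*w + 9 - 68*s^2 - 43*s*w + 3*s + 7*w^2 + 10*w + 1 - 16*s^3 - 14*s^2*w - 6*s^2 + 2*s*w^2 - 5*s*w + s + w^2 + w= -16*s^3 + s^2*(-14*w - 74) + s*(2*w^2 - 48*w - 34) + 8*w^2 + 32*w + 24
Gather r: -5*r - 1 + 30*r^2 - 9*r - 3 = 30*r^2 - 14*r - 4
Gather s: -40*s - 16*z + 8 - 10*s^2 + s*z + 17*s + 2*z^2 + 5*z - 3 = -10*s^2 + s*(z - 23) + 2*z^2 - 11*z + 5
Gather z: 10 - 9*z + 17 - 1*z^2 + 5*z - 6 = -z^2 - 4*z + 21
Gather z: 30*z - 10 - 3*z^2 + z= -3*z^2 + 31*z - 10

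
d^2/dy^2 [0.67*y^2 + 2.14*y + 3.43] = 1.34000000000000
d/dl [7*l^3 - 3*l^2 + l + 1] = 21*l^2 - 6*l + 1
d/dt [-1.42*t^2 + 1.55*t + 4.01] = 1.55 - 2.84*t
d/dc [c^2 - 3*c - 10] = 2*c - 3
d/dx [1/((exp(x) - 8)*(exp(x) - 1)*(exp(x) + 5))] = -((exp(x) - 8)*(exp(x) - 1) + (exp(x) - 8)*(exp(x) + 5) + (exp(x) - 1)*(exp(x) + 5))/(4*(exp(x) - 8)^2*(exp(x) + 5)^2*sinh(x/2)^2)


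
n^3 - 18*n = n*(n - 3*sqrt(2))*(n + 3*sqrt(2))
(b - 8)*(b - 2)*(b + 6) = b^3 - 4*b^2 - 44*b + 96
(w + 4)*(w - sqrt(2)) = w^2 - sqrt(2)*w + 4*w - 4*sqrt(2)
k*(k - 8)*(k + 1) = k^3 - 7*k^2 - 8*k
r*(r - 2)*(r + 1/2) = r^3 - 3*r^2/2 - r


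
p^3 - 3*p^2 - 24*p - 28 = (p - 7)*(p + 2)^2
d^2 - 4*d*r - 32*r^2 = (d - 8*r)*(d + 4*r)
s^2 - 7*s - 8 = (s - 8)*(s + 1)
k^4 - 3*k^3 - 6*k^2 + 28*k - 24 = (k - 2)^3*(k + 3)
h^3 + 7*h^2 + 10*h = h*(h + 2)*(h + 5)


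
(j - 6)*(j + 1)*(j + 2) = j^3 - 3*j^2 - 16*j - 12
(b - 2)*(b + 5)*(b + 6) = b^3 + 9*b^2 + 8*b - 60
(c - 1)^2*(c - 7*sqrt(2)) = c^3 - 7*sqrt(2)*c^2 - 2*c^2 + c + 14*sqrt(2)*c - 7*sqrt(2)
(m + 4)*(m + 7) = m^2 + 11*m + 28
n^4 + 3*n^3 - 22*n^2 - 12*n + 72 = (n - 3)*(n - 2)*(n + 2)*(n + 6)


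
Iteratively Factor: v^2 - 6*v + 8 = (v - 4)*(v - 2)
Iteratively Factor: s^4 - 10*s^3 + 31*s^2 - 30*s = (s - 5)*(s^3 - 5*s^2 + 6*s) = (s - 5)*(s - 2)*(s^2 - 3*s) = (s - 5)*(s - 3)*(s - 2)*(s)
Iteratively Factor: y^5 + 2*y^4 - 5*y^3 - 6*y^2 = (y - 2)*(y^4 + 4*y^3 + 3*y^2) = (y - 2)*(y + 1)*(y^3 + 3*y^2) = (y - 2)*(y + 1)*(y + 3)*(y^2) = y*(y - 2)*(y + 1)*(y + 3)*(y)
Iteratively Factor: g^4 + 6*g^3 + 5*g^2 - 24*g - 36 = (g + 2)*(g^3 + 4*g^2 - 3*g - 18) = (g + 2)*(g + 3)*(g^2 + g - 6) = (g - 2)*(g + 2)*(g + 3)*(g + 3)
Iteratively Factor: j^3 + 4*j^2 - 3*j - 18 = (j + 3)*(j^2 + j - 6) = (j - 2)*(j + 3)*(j + 3)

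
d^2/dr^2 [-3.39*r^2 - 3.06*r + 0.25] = -6.78000000000000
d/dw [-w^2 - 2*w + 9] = -2*w - 2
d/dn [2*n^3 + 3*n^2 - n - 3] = 6*n^2 + 6*n - 1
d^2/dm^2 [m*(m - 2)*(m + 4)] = 6*m + 4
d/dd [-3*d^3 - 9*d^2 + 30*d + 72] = -9*d^2 - 18*d + 30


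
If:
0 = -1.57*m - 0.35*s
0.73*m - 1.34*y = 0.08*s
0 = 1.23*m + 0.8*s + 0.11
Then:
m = 0.05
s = -0.21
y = 0.04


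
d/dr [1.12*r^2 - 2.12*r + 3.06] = 2.24*r - 2.12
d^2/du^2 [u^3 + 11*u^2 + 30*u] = 6*u + 22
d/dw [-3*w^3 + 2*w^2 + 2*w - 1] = -9*w^2 + 4*w + 2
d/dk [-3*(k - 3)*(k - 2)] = 15 - 6*k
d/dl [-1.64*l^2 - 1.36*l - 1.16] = -3.28*l - 1.36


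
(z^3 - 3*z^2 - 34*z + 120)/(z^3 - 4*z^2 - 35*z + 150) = (z - 4)/(z - 5)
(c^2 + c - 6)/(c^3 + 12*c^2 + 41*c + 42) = (c - 2)/(c^2 + 9*c + 14)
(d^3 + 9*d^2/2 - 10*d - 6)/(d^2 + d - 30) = (d^2 - 3*d/2 - 1)/(d - 5)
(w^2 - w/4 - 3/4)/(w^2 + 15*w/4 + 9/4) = (w - 1)/(w + 3)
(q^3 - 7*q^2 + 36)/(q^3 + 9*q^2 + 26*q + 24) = (q^2 - 9*q + 18)/(q^2 + 7*q + 12)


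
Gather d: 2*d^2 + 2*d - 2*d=2*d^2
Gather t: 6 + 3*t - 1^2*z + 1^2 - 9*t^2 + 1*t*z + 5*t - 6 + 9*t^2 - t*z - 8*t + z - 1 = 0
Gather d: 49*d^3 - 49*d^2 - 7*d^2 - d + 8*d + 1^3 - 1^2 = 49*d^3 - 56*d^2 + 7*d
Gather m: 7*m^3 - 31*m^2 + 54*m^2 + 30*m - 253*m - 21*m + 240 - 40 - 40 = 7*m^3 + 23*m^2 - 244*m + 160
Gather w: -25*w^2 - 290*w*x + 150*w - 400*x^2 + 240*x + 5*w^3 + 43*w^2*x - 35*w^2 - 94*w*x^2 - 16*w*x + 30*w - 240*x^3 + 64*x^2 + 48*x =5*w^3 + w^2*(43*x - 60) + w*(-94*x^2 - 306*x + 180) - 240*x^3 - 336*x^2 + 288*x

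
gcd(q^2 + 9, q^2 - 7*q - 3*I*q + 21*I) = q - 3*I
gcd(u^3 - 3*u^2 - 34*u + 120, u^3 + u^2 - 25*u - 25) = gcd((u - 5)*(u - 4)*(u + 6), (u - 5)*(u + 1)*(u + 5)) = u - 5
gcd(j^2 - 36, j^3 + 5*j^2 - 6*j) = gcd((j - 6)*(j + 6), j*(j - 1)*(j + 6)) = j + 6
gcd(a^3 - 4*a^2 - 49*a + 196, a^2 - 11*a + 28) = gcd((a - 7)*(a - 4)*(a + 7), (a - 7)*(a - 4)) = a^2 - 11*a + 28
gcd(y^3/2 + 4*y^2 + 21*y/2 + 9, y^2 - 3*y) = 1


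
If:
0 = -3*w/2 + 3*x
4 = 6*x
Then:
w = 4/3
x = 2/3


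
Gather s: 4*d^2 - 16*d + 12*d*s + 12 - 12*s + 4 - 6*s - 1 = 4*d^2 - 16*d + s*(12*d - 18) + 15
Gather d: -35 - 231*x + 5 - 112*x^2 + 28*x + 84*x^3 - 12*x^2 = 84*x^3 - 124*x^2 - 203*x - 30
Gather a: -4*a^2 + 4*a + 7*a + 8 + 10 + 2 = -4*a^2 + 11*a + 20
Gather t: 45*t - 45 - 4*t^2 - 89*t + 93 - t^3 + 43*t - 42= -t^3 - 4*t^2 - t + 6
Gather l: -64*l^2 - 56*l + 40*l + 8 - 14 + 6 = -64*l^2 - 16*l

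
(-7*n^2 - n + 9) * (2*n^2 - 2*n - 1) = -14*n^4 + 12*n^3 + 27*n^2 - 17*n - 9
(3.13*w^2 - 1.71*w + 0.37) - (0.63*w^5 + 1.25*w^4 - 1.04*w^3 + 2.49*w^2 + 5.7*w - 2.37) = -0.63*w^5 - 1.25*w^4 + 1.04*w^3 + 0.64*w^2 - 7.41*w + 2.74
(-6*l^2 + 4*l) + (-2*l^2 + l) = -8*l^2 + 5*l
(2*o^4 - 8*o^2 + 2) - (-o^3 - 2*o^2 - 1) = 2*o^4 + o^3 - 6*o^2 + 3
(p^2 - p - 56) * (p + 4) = p^3 + 3*p^2 - 60*p - 224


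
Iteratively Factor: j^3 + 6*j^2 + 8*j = (j)*(j^2 + 6*j + 8) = j*(j + 4)*(j + 2)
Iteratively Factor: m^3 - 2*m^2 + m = (m - 1)*(m^2 - m) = (m - 1)^2*(m)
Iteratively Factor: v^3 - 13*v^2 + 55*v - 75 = (v - 3)*(v^2 - 10*v + 25) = (v - 5)*(v - 3)*(v - 5)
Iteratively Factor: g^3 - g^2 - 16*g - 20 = (g + 2)*(g^2 - 3*g - 10) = (g - 5)*(g + 2)*(g + 2)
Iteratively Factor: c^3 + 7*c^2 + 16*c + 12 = (c + 3)*(c^2 + 4*c + 4) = (c + 2)*(c + 3)*(c + 2)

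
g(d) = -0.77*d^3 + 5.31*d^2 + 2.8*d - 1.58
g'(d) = -2.31*d^2 + 10.62*d + 2.8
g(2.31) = 23.73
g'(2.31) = 15.01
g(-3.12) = 64.76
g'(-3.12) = -52.82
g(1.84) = 16.75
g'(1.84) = 14.52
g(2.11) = 20.74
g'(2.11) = 14.92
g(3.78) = 43.29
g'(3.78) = 9.94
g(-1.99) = 19.94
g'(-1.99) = -27.48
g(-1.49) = 8.58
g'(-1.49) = -18.15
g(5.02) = 48.88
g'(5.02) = -2.10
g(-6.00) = 339.10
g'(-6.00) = -144.08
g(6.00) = 40.06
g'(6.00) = -16.64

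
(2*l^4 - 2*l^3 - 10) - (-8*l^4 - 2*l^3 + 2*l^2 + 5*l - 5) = 10*l^4 - 2*l^2 - 5*l - 5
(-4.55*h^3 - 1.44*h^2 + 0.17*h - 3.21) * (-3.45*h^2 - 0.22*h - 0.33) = 15.6975*h^5 + 5.969*h^4 + 1.2318*h^3 + 11.5123*h^2 + 0.6501*h + 1.0593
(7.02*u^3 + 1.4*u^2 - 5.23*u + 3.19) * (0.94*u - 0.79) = 6.5988*u^4 - 4.2298*u^3 - 6.0222*u^2 + 7.1303*u - 2.5201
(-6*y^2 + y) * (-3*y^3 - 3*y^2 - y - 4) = 18*y^5 + 15*y^4 + 3*y^3 + 23*y^2 - 4*y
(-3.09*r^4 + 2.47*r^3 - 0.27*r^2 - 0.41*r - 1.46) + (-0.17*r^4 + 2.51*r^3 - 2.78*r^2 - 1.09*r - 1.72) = -3.26*r^4 + 4.98*r^3 - 3.05*r^2 - 1.5*r - 3.18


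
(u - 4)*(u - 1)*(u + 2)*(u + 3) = u^4 - 15*u^2 - 10*u + 24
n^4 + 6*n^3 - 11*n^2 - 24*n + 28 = (n - 2)*(n - 1)*(n + 2)*(n + 7)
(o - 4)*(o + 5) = o^2 + o - 20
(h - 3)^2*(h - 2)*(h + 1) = h^4 - 7*h^3 + 13*h^2 + 3*h - 18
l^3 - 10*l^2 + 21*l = l*(l - 7)*(l - 3)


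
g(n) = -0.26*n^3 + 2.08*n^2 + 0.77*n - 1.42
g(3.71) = 16.79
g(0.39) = -0.82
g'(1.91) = 5.87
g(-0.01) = -1.43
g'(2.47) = 6.29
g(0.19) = -1.20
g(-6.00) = 125.00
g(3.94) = 18.00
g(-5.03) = 80.42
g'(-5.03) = -39.89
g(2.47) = 9.25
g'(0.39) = 2.27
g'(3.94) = 5.05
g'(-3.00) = -18.73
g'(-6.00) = -52.27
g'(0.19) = 1.53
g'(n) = -0.78*n^2 + 4.16*n + 0.77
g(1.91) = 5.83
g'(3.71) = 5.47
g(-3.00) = 22.01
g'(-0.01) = 0.73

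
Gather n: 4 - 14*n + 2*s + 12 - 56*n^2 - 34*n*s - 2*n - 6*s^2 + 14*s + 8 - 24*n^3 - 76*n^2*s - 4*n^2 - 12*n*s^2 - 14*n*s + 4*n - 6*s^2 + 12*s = -24*n^3 + n^2*(-76*s - 60) + n*(-12*s^2 - 48*s - 12) - 12*s^2 + 28*s + 24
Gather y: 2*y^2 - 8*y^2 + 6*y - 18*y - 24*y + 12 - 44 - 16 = -6*y^2 - 36*y - 48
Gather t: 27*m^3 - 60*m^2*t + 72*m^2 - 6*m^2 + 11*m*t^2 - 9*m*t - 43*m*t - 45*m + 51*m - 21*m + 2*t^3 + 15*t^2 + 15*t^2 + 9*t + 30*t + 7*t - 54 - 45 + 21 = 27*m^3 + 66*m^2 - 15*m + 2*t^3 + t^2*(11*m + 30) + t*(-60*m^2 - 52*m + 46) - 78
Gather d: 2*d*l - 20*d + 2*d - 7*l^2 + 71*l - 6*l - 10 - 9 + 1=d*(2*l - 18) - 7*l^2 + 65*l - 18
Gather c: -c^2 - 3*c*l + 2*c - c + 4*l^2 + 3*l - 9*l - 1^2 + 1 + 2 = -c^2 + c*(1 - 3*l) + 4*l^2 - 6*l + 2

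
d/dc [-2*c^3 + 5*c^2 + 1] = 2*c*(5 - 3*c)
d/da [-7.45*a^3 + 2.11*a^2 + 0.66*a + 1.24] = -22.35*a^2 + 4.22*a + 0.66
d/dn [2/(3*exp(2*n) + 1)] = -12*exp(2*n)/(3*exp(2*n) + 1)^2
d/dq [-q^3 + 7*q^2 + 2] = q*(14 - 3*q)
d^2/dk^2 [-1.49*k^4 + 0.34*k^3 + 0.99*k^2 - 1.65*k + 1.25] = -17.88*k^2 + 2.04*k + 1.98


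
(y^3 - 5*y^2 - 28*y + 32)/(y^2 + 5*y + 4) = (y^2 - 9*y + 8)/(y + 1)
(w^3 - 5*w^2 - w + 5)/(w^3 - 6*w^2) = (w^3 - 5*w^2 - w + 5)/(w^2*(w - 6))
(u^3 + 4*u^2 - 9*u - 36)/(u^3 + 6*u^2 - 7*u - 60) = (u + 3)/(u + 5)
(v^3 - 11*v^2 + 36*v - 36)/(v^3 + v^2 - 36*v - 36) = (v^2 - 5*v + 6)/(v^2 + 7*v + 6)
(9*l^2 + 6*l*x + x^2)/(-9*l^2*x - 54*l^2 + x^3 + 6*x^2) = (3*l + x)/(-3*l*x - 18*l + x^2 + 6*x)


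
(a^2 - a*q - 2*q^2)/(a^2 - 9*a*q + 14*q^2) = (-a - q)/(-a + 7*q)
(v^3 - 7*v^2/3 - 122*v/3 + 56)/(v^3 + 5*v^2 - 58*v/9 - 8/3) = 3*(v - 7)/(3*v + 1)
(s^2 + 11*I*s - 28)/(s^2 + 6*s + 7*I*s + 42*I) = (s + 4*I)/(s + 6)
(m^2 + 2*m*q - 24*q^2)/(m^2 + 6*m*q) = (m - 4*q)/m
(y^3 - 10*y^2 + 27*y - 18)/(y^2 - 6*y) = y - 4 + 3/y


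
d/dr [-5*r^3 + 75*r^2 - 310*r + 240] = -15*r^2 + 150*r - 310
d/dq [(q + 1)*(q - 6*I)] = 2*q + 1 - 6*I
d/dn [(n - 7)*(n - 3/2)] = 2*n - 17/2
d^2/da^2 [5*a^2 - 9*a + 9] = 10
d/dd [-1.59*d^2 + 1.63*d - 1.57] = 1.63 - 3.18*d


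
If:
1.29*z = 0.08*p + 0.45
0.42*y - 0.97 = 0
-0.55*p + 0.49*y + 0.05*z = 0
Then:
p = 2.10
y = 2.31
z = 0.48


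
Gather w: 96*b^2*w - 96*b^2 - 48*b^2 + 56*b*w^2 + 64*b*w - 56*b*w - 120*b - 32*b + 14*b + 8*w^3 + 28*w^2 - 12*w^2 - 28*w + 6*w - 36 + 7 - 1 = -144*b^2 - 138*b + 8*w^3 + w^2*(56*b + 16) + w*(96*b^2 + 8*b - 22) - 30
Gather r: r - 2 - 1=r - 3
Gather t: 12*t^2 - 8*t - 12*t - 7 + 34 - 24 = 12*t^2 - 20*t + 3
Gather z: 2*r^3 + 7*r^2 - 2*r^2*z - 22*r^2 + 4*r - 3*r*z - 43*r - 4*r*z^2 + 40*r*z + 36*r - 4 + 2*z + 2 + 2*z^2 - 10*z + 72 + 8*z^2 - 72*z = 2*r^3 - 15*r^2 - 3*r + z^2*(10 - 4*r) + z*(-2*r^2 + 37*r - 80) + 70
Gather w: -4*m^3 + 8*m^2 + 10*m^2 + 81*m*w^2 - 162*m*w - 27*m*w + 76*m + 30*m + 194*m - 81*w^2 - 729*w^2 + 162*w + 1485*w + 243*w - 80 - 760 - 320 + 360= -4*m^3 + 18*m^2 + 300*m + w^2*(81*m - 810) + w*(1890 - 189*m) - 800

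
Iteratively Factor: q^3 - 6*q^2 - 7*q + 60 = (q + 3)*(q^2 - 9*q + 20) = (q - 4)*(q + 3)*(q - 5)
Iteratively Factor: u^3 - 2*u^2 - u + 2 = (u - 1)*(u^2 - u - 2) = (u - 1)*(u + 1)*(u - 2)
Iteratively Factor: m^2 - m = (m)*(m - 1)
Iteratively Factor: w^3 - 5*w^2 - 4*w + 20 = (w + 2)*(w^2 - 7*w + 10) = (w - 5)*(w + 2)*(w - 2)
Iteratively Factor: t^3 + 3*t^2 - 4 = (t + 2)*(t^2 + t - 2) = (t - 1)*(t + 2)*(t + 2)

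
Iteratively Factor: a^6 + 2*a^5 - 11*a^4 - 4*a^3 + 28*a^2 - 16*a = (a + 4)*(a^5 - 2*a^4 - 3*a^3 + 8*a^2 - 4*a) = (a - 1)*(a + 4)*(a^4 - a^3 - 4*a^2 + 4*a) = (a - 2)*(a - 1)*(a + 4)*(a^3 + a^2 - 2*a) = (a - 2)*(a - 1)*(a + 2)*(a + 4)*(a^2 - a) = a*(a - 2)*(a - 1)*(a + 2)*(a + 4)*(a - 1)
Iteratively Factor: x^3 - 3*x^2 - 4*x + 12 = (x - 2)*(x^2 - x - 6) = (x - 3)*(x - 2)*(x + 2)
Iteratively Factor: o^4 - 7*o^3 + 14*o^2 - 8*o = (o - 4)*(o^3 - 3*o^2 + 2*o) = (o - 4)*(o - 1)*(o^2 - 2*o) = o*(o - 4)*(o - 1)*(o - 2)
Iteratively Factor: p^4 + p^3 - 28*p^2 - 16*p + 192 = (p + 4)*(p^3 - 3*p^2 - 16*p + 48) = (p + 4)^2*(p^2 - 7*p + 12) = (p - 4)*(p + 4)^2*(p - 3)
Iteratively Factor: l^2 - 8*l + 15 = (l - 3)*(l - 5)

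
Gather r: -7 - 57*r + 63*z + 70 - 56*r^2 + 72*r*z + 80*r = -56*r^2 + r*(72*z + 23) + 63*z + 63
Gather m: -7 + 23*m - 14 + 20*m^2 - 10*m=20*m^2 + 13*m - 21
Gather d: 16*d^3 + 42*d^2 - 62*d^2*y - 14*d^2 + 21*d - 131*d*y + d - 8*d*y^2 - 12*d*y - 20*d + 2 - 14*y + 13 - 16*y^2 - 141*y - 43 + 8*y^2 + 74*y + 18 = 16*d^3 + d^2*(28 - 62*y) + d*(-8*y^2 - 143*y + 2) - 8*y^2 - 81*y - 10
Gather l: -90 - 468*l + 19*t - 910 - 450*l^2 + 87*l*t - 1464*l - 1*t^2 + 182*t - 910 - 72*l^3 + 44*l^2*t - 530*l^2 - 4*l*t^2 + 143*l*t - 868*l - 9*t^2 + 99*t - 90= -72*l^3 + l^2*(44*t - 980) + l*(-4*t^2 + 230*t - 2800) - 10*t^2 + 300*t - 2000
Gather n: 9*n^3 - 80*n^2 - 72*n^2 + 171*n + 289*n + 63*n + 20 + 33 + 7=9*n^3 - 152*n^2 + 523*n + 60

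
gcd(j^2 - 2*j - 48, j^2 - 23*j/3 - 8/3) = j - 8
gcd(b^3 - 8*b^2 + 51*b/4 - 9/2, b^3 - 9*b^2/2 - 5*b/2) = 1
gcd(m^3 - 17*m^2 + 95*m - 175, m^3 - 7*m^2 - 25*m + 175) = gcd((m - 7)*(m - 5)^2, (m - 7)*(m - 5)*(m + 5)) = m^2 - 12*m + 35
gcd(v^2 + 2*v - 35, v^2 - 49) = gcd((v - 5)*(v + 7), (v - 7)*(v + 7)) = v + 7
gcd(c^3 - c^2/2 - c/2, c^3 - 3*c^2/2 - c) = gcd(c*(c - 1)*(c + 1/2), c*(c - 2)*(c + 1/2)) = c^2 + c/2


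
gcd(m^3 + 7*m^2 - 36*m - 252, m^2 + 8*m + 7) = m + 7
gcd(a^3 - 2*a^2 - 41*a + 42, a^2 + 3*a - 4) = a - 1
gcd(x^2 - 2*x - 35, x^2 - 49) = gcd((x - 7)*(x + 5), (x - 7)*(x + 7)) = x - 7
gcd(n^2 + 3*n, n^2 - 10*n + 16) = 1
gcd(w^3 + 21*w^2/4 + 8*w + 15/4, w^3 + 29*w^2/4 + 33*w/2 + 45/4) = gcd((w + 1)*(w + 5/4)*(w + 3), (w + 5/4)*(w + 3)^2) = w^2 + 17*w/4 + 15/4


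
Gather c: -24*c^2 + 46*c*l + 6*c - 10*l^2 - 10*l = -24*c^2 + c*(46*l + 6) - 10*l^2 - 10*l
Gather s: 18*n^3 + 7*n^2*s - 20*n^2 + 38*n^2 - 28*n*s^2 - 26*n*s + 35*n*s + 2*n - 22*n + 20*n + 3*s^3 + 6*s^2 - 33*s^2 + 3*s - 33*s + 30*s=18*n^3 + 18*n^2 + 3*s^3 + s^2*(-28*n - 27) + s*(7*n^2 + 9*n)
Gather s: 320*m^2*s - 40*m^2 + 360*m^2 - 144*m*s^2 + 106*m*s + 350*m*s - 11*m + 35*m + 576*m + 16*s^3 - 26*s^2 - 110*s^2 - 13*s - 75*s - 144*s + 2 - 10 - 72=320*m^2 + 600*m + 16*s^3 + s^2*(-144*m - 136) + s*(320*m^2 + 456*m - 232) - 80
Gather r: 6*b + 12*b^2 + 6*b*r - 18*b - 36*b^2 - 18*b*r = -24*b^2 - 12*b*r - 12*b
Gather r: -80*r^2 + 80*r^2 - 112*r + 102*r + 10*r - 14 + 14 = 0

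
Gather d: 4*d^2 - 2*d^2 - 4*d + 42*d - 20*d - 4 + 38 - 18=2*d^2 + 18*d + 16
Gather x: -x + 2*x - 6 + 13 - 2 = x + 5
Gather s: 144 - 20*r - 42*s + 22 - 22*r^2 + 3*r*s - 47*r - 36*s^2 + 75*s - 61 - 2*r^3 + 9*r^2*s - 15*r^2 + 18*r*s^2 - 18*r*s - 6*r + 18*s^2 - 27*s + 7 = -2*r^3 - 37*r^2 - 73*r + s^2*(18*r - 18) + s*(9*r^2 - 15*r + 6) + 112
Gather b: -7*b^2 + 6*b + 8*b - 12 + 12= -7*b^2 + 14*b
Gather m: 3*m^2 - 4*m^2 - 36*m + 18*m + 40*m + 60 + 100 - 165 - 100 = -m^2 + 22*m - 105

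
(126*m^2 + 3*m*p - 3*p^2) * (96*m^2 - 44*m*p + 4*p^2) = 12096*m^4 - 5256*m^3*p + 84*m^2*p^2 + 144*m*p^3 - 12*p^4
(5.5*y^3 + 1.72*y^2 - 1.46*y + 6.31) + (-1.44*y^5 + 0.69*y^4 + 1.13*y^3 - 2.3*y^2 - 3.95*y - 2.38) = -1.44*y^5 + 0.69*y^4 + 6.63*y^3 - 0.58*y^2 - 5.41*y + 3.93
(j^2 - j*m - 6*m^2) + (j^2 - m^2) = 2*j^2 - j*m - 7*m^2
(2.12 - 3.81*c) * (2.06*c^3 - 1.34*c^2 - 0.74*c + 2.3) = -7.8486*c^4 + 9.4726*c^3 - 0.0214000000000003*c^2 - 10.3318*c + 4.876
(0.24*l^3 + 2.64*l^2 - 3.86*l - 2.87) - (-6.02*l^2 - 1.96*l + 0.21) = 0.24*l^3 + 8.66*l^2 - 1.9*l - 3.08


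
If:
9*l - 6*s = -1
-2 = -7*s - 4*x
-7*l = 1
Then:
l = -1/7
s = -1/21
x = 7/12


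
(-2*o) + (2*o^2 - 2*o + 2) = 2*o^2 - 4*o + 2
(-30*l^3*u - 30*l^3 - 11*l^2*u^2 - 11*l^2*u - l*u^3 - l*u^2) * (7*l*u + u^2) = -210*l^4*u^2 - 210*l^4*u - 107*l^3*u^3 - 107*l^3*u^2 - 18*l^2*u^4 - 18*l^2*u^3 - l*u^5 - l*u^4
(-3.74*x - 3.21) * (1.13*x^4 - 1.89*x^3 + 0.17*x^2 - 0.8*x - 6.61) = -4.2262*x^5 + 3.4413*x^4 + 5.4311*x^3 + 2.4463*x^2 + 27.2894*x + 21.2181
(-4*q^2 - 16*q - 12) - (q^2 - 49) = -5*q^2 - 16*q + 37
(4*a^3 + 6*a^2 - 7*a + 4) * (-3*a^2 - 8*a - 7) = -12*a^5 - 50*a^4 - 55*a^3 + 2*a^2 + 17*a - 28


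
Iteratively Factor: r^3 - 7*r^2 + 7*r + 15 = (r - 3)*(r^2 - 4*r - 5) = (r - 3)*(r + 1)*(r - 5)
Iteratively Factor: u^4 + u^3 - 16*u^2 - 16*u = (u - 4)*(u^3 + 5*u^2 + 4*u) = u*(u - 4)*(u^2 + 5*u + 4) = u*(u - 4)*(u + 1)*(u + 4)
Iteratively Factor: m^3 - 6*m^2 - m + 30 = (m - 5)*(m^2 - m - 6) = (m - 5)*(m - 3)*(m + 2)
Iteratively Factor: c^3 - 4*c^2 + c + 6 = (c - 2)*(c^2 - 2*c - 3) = (c - 2)*(c + 1)*(c - 3)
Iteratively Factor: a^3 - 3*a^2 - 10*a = (a - 5)*(a^2 + 2*a) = (a - 5)*(a + 2)*(a)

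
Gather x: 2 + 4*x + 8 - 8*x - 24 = -4*x - 14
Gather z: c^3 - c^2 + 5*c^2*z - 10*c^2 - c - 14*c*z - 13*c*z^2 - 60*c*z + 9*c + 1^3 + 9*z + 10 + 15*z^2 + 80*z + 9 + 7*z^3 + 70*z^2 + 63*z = c^3 - 11*c^2 + 8*c + 7*z^3 + z^2*(85 - 13*c) + z*(5*c^2 - 74*c + 152) + 20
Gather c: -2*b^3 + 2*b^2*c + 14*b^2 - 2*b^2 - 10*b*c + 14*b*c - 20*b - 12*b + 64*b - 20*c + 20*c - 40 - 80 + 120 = -2*b^3 + 12*b^2 + 32*b + c*(2*b^2 + 4*b)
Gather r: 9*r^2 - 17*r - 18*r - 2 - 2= 9*r^2 - 35*r - 4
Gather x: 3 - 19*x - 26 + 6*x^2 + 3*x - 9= 6*x^2 - 16*x - 32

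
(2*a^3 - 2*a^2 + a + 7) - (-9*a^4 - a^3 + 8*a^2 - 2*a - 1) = 9*a^4 + 3*a^3 - 10*a^2 + 3*a + 8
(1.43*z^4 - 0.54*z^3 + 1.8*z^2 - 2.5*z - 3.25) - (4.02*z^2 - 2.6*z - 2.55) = 1.43*z^4 - 0.54*z^3 - 2.22*z^2 + 0.1*z - 0.7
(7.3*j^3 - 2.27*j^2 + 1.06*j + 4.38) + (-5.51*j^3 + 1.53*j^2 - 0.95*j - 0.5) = 1.79*j^3 - 0.74*j^2 + 0.11*j + 3.88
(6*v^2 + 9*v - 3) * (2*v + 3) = 12*v^3 + 36*v^2 + 21*v - 9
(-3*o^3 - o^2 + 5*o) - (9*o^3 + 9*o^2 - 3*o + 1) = -12*o^3 - 10*o^2 + 8*o - 1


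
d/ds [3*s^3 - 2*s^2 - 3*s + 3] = 9*s^2 - 4*s - 3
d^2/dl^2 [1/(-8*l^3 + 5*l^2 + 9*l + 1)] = 2*((24*l - 5)*(-8*l^3 + 5*l^2 + 9*l + 1) + (-24*l^2 + 10*l + 9)^2)/(-8*l^3 + 5*l^2 + 9*l + 1)^3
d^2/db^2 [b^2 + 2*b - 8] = 2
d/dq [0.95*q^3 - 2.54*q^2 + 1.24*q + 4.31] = 2.85*q^2 - 5.08*q + 1.24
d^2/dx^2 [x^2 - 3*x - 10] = 2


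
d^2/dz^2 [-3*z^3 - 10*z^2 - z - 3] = -18*z - 20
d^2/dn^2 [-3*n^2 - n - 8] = -6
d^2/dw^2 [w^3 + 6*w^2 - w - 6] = 6*w + 12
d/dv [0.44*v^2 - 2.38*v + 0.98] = 0.88*v - 2.38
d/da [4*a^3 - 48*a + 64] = 12*a^2 - 48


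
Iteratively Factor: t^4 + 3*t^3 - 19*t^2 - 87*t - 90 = (t + 3)*(t^3 - 19*t - 30) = (t - 5)*(t + 3)*(t^2 + 5*t + 6) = (t - 5)*(t + 3)^2*(t + 2)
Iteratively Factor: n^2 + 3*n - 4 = (n - 1)*(n + 4)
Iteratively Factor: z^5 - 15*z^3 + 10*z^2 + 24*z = (z - 2)*(z^4 + 2*z^3 - 11*z^2 - 12*z) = z*(z - 2)*(z^3 + 2*z^2 - 11*z - 12) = z*(z - 2)*(z + 4)*(z^2 - 2*z - 3) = z*(z - 2)*(z + 1)*(z + 4)*(z - 3)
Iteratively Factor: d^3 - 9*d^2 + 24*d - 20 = (d - 2)*(d^2 - 7*d + 10) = (d - 2)^2*(d - 5)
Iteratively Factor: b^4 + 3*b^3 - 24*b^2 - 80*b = (b + 4)*(b^3 - b^2 - 20*b) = b*(b + 4)*(b^2 - b - 20) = b*(b - 5)*(b + 4)*(b + 4)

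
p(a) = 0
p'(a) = 0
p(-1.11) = 0.00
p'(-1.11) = 0.00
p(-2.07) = 0.00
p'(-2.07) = 0.00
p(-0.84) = 0.00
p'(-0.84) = 0.00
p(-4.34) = 0.00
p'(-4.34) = 0.00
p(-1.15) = 0.00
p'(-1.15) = 0.00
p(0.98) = 0.00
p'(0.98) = 0.00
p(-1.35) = 0.00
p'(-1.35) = 0.00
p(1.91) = 0.00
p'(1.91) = 0.00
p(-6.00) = 0.00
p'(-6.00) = 0.00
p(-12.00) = 0.00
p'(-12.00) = 0.00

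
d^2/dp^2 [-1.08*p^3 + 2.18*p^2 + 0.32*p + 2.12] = 4.36 - 6.48*p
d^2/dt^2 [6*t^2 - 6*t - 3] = 12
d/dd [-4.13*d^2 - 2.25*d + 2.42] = -8.26*d - 2.25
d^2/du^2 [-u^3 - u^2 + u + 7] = -6*u - 2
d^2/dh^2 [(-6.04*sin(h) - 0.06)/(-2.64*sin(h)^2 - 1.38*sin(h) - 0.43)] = (-42.096384*sin(h)^5 + 20.332224*sin(h)^4 + 124.67664*sin(h)^3 + 6.25137599999999*sin(h)^2 - 40.909288*sin(h) - 7.07596799999999)/(2.64*sin(h)^2 + 1.38*sin(h) + 0.43)^3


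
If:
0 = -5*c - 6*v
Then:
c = -6*v/5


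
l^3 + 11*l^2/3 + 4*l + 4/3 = (l + 2/3)*(l + 1)*(l + 2)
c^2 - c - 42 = (c - 7)*(c + 6)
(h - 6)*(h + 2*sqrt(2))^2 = h^3 - 6*h^2 + 4*sqrt(2)*h^2 - 24*sqrt(2)*h + 8*h - 48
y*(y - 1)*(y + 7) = y^3 + 6*y^2 - 7*y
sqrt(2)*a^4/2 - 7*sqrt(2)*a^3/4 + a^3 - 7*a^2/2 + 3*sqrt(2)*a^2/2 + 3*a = a*(a - 2)*(a - 3/2)*(sqrt(2)*a/2 + 1)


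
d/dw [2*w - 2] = 2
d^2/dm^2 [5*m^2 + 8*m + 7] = 10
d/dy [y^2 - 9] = 2*y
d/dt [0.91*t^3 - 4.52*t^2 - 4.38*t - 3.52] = 2.73*t^2 - 9.04*t - 4.38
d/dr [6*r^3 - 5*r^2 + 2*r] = 18*r^2 - 10*r + 2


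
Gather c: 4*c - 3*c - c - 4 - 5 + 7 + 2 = 0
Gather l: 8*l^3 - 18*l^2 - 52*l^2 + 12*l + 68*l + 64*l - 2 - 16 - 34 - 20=8*l^3 - 70*l^2 + 144*l - 72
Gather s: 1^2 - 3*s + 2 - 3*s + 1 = 4 - 6*s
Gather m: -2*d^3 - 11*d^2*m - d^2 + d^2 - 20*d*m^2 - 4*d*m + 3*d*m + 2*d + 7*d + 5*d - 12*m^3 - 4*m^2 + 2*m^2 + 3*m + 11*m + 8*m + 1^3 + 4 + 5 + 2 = -2*d^3 + 14*d - 12*m^3 + m^2*(-20*d - 2) + m*(-11*d^2 - d + 22) + 12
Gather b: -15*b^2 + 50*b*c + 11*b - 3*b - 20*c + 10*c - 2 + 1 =-15*b^2 + b*(50*c + 8) - 10*c - 1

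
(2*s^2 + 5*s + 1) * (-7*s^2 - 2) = -14*s^4 - 35*s^3 - 11*s^2 - 10*s - 2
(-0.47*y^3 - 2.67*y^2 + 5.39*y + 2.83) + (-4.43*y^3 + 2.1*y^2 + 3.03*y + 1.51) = -4.9*y^3 - 0.57*y^2 + 8.42*y + 4.34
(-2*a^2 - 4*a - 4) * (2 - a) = 2*a^3 - 4*a - 8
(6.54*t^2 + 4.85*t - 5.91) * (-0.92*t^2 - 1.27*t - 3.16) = -6.0168*t^4 - 12.7678*t^3 - 21.3887*t^2 - 7.8203*t + 18.6756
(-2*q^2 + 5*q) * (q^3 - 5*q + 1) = -2*q^5 + 5*q^4 + 10*q^3 - 27*q^2 + 5*q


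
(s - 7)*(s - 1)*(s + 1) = s^3 - 7*s^2 - s + 7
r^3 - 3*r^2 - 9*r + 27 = (r - 3)^2*(r + 3)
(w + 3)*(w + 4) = w^2 + 7*w + 12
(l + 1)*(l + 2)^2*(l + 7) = l^4 + 12*l^3 + 43*l^2 + 60*l + 28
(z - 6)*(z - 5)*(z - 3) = z^3 - 14*z^2 + 63*z - 90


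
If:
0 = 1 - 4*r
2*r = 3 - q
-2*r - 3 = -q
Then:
No Solution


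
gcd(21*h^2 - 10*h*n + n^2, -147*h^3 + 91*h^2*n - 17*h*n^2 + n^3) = 21*h^2 - 10*h*n + n^2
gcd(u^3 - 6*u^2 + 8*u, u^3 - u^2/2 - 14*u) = u^2 - 4*u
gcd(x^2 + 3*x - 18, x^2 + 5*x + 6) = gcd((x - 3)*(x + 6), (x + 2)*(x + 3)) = 1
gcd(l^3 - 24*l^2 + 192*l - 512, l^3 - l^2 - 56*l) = l - 8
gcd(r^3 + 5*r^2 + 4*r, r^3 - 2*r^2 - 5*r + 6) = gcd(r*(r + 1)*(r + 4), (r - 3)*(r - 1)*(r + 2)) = 1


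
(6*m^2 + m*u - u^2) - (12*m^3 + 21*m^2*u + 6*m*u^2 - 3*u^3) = -12*m^3 - 21*m^2*u + 6*m^2 - 6*m*u^2 + m*u + 3*u^3 - u^2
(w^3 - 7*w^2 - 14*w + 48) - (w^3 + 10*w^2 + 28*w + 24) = -17*w^2 - 42*w + 24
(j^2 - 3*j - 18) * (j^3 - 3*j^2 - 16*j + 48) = j^5 - 6*j^4 - 25*j^3 + 150*j^2 + 144*j - 864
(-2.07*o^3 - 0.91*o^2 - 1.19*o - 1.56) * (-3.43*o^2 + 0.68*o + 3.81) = 7.1001*o^5 + 1.7137*o^4 - 4.4238*o^3 + 1.0745*o^2 - 5.5947*o - 5.9436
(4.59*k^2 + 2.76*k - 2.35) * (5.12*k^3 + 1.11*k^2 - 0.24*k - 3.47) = 23.5008*k^5 + 19.2261*k^4 - 10.07*k^3 - 19.1982*k^2 - 9.0132*k + 8.1545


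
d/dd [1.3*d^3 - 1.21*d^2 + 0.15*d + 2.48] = 3.9*d^2 - 2.42*d + 0.15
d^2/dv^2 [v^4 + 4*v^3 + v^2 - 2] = 12*v^2 + 24*v + 2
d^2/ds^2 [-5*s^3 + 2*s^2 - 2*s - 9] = 4 - 30*s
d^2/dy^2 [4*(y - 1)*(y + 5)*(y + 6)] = 24*y + 80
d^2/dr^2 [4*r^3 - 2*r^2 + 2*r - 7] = 24*r - 4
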